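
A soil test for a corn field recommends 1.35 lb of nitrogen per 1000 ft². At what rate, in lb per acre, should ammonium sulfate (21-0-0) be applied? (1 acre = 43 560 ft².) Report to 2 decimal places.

Product per 1000 ft² = 1.35 / 21% = 6.42857 lb.
Convert to per acre: 6.42857 × 43.56 = 280.029 lb.

280.03 lb of product per acre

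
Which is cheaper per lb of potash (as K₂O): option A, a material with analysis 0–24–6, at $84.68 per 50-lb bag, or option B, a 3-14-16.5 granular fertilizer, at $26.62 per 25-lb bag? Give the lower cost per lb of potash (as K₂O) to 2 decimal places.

option A: K₂O per bag = 50 × 6% = 3 lb; cost = 84.68 / 3 = $28.2267/lb K₂O.
option B: K₂O per bag = 25 × 16.5% = 4.125 lb; cost = 26.62 / 4.125 = $6.4533/lb K₂O.
option B is cheaper.

$6.45 per lb K₂O (option B)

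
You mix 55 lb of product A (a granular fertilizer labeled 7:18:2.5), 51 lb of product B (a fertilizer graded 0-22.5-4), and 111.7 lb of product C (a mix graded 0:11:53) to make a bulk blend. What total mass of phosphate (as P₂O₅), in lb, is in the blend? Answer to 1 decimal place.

P₂O₅ mass = 18%×55 + 22.5%×51 + 11%×111.7 = 33.662 lb.

33.7 lb P₂O₅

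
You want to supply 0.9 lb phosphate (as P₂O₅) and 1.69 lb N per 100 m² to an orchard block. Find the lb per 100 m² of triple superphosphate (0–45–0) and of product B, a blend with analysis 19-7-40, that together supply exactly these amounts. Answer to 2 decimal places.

Let a = lb of triple superphosphate, b = lb of product B (per 100 m²).
P₂O₅: 0.45·a + 0.07·b = 0.9
N: 0·a + 0.19·b = 1.69
Solving simultaneously: a = 0.616374, b = 8.89474.

0.62 lb triple superphosphate, 8.89 lb product B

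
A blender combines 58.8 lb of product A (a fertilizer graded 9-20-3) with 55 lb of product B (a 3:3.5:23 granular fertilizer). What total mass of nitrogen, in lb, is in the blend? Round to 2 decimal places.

6.94 lb N

N mass = 9%×58.8 + 3%×55 = 6.942 lb.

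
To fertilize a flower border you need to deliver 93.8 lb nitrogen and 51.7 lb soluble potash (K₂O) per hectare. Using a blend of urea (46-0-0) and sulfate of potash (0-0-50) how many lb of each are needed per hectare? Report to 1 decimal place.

203.9 lb urea, 103.4 lb sulfate of potash

Let a = lb of urea, b = lb of sulfate of potash (per hectare).
N: 0.46·a + 0·b = 93.8
K₂O: 0·a + 0.5·b = 51.7
Solving simultaneously: a = 203.913, b = 103.4.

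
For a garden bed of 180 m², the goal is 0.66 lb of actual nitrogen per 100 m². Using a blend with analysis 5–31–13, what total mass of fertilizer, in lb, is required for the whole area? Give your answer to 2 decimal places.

23.76 lb

Product per 100 m² = 0.66 / 5% = 13.2 lb.
Total product = 13.2 × 180 / 100 = 23.76 lb.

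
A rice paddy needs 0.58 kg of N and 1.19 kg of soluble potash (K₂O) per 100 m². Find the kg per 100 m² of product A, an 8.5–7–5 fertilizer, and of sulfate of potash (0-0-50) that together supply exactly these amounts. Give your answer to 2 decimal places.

6.82 kg product A, 1.70 kg sulfate of potash

With a, b = kg per 100 m² of product A and sulfate of potash:
N: 0.085·a + 0·b = 0.58
K₂O: 0.05·a + 0.5·b = 1.19
Eliminate a: (row1) − 0.085/0.05·(row2) → -0.85·b = -1.443, so b = 1.69765.
Back-substitute: a = (0.58 − 0·1.69765) / 0.085 = 6.82353.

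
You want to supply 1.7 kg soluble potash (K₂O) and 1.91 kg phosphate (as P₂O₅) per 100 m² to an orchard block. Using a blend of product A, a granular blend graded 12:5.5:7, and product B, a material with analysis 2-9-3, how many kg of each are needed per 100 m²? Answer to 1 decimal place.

Let a = kg of product A, b = kg of product B (per 100 m²).
K₂O: 0.07·a + 0.03·b = 1.7
P₂O₅: 0.055·a + 0.09·b = 1.91
Eliminate b: (row1) − 0.03/0.09·(row2) → 0.0516667·a = 1.06333, so a = 20.5806.
Then b = (1.91 − 0.055·20.5806) / 0.09 = 8.64516.

20.6 kg product A, 8.6 kg product B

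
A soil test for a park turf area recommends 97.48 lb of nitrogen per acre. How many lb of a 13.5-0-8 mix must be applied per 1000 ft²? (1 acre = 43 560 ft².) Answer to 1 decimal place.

16.6 lb of product per thousand sq ft

Product per acre = 97.48 / 13.5% = 722.074 lb.
Convert to per 1000 ft²: 722.074 × 0.0229568 = 16.5765 lb.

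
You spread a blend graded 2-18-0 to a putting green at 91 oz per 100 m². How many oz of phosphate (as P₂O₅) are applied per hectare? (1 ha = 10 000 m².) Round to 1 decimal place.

P₂O₅ per 100 m² = 91 × 18% = 16.38 oz.
Convert to per hectare: 16.38 × 100 = 1638 oz.

1638.0 oz P₂O₅ per hectare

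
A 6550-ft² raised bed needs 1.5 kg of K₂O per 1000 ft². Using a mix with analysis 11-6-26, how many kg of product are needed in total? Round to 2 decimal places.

Product per 1000 ft² = 1.5 / 26% = 5.76923 kg.
Total product = 5.76923 × 6550 / 1000 = 37.7885 kg.

37.79 kg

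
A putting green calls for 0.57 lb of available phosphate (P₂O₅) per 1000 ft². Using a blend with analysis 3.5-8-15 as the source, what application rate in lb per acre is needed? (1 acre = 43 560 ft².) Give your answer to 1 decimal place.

310.4 lb of product per acre

Product per 1000 ft² = 0.57 / 8% = 7.125 lb.
Convert to per acre: 7.125 × 43.56 = 310.365 lb.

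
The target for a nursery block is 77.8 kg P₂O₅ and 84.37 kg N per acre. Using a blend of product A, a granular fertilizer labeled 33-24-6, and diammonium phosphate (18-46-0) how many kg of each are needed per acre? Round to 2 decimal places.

228.42 kg product A, 49.96 kg diammonium phosphate

With a, b = kg per acre of product A and diammonium phosphate:
P₂O₅: 0.24·a + 0.46·b = 77.8
N: 0.33·a + 0.18·b = 84.37
Eliminate b: (row1) − 0.46/0.18·(row2) → -0.603333·a = -137.812, so a = 228.418.
Then b = (84.37 − 0.33·228.418) / 0.18 = 49.9558.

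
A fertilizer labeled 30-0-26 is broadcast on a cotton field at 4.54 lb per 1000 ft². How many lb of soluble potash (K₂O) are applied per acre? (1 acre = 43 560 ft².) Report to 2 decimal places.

51.42 lb K₂O per acre

K₂O per 1000 ft² = 4.54 × 26% = 1.1804 lb.
Convert to per acre: 1.1804 × 43.56 = 51.4182 lb.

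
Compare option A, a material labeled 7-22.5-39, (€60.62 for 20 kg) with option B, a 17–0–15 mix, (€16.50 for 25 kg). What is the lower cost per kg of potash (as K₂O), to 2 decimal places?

€4.40 per kg K₂O (option B)

option A: K₂O per bag = 20 × 39% = 7.8 kg; cost = 60.62 / 7.8 = €7.7718/kg K₂O.
option B: K₂O per bag = 25 × 15% = 3.75 kg; cost = 16.50 / 3.75 = €4.4000/kg K₂O.
option B is cheaper.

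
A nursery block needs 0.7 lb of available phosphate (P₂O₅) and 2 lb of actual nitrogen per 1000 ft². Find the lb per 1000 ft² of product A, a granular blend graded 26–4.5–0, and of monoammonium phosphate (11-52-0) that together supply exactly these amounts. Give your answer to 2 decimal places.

7.39 lb product A, 0.71 lb monoammonium phosphate

With a, b = lb per 1000 ft² of product A and monoammonium phosphate:
P₂O₅: 0.045·a + 0.52·b = 0.7
N: 0.26·a + 0.11·b = 2
From row1: a = (0.7 − 0.52·b) / 0.045.
Into row2: 0.26·(0.7 − 0.52·b)/0.045 + 0.11·b = 2 → b = 0.706334, a = 7.39347.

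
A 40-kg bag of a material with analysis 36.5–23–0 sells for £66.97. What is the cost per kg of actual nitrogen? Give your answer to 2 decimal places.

N in bag = 40 × 36.5% = 14.6 kg.
Cost per kg N = £66.97 / 14.6 = £4.5870.

£4.59 per kg N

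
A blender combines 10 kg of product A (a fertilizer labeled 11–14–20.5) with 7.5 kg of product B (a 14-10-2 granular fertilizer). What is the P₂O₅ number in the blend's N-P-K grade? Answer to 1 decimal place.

Total mass = 10 + 7.5 = 17.5 kg.
P₂O₅ mass = 14%×10 + 10%×7.5 = 2.15 kg.
% P₂O₅ = 2.15 / 17.5 = 12.2857%.

12.3% P₂O₅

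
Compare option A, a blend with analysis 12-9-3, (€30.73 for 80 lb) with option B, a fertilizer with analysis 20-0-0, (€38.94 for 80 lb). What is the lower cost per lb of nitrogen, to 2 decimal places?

€2.43 per lb N (option B)

option A: N per bag = 80 × 12% = 9.6 lb; cost = 30.73 / 9.6 = €3.2010/lb N.
option B: N per bag = 80 × 20% = 16 lb; cost = 38.94 / 16 = €2.4337/lb N.
option B is cheaper.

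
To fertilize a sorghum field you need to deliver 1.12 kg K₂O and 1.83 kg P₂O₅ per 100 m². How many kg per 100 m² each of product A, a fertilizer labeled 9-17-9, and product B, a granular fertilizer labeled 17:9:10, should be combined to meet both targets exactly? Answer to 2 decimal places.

Let a = kg of product A, b = kg of product B (per 100 m²).
K₂O: 0.09·a + 0.1·b = 1.12
P₂O₅: 0.17·a + 0.09·b = 1.83
Eliminate a: (row1) − 0.09/0.17·(row2) → 0.0523529·b = 0.151176, so b = 2.88764.
Back-substitute: a = (1.12 − 0.1·2.88764) / 0.09 = 9.23596.

9.24 kg product A, 2.89 kg product B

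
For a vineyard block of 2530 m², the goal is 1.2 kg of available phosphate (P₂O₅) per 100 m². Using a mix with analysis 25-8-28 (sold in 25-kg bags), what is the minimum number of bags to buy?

16 bags

Product per 100 m² = 1.2 / 8% = 15 kg.
Total product = 15 × 2530 / 100 = 379.5 kg.
Bags = ⌈379.5 / 25⌉ = 16.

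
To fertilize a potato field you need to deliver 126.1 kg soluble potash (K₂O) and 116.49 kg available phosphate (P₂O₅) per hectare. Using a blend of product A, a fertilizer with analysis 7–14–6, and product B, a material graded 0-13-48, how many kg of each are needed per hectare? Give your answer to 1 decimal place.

With a, b = kg per hectare of product A and product B:
K₂O: 0.06·a + 0.48·b = 126.1
P₂O₅: 0.14·a + 0.13·b = 116.49
Solving simultaneously: a = 665.357, b = 179.539.

665.4 kg product A, 179.5 kg product B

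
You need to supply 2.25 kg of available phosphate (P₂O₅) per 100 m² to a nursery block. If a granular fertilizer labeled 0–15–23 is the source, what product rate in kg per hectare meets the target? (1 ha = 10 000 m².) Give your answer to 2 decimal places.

1500.00 kg of product per hectare

Product per 100 m² = 2.25 / 15% = 15 kg.
Convert to per hectare: 15 × 100 = 1500 kg.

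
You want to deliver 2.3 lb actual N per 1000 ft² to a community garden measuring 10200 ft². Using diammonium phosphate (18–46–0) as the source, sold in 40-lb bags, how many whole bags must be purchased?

4 bags

Product per 1000 ft² = 2.3 / 18% = 12.7778 lb.
Total product = 12.7778 × 10200 / 1000 = 130.333 lb.
Bags = ⌈130.333 / 40⌉ = 4.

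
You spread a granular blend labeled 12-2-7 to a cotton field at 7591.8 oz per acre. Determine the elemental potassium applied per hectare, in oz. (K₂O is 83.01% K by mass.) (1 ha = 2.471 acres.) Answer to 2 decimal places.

1090.05 oz K per hectare

K₂O per acre = 7591.8 × 7% = 531.426 oz.
Elemental K = 531.426 × 0.8301 = 441.137 oz per acre.
Convert to per hectare: 441.137 × 2.471 = 1090.049 oz.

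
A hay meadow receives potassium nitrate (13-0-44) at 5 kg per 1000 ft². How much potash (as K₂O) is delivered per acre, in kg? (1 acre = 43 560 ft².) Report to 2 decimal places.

95.83 kg K₂O per acre

K₂O per 1000 ft² = 5 × 44% = 2.2 kg.
Convert to per acre: 2.2 × 43.56 = 95.832 kg.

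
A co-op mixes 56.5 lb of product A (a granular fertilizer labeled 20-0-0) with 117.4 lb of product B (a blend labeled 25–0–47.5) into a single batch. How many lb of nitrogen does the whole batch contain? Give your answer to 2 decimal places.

N mass = 20%×56.5 + 25%×117.4 = 40.65 lb.

40.65 lb N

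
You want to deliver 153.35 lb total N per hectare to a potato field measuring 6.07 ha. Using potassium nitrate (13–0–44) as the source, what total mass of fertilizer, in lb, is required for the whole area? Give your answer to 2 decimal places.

Product per hectare = 153.35 / 13% = 1179.62 lb.
Total product = 1179.62 × 6.07 = 7160.265 lb.

7160.27 lb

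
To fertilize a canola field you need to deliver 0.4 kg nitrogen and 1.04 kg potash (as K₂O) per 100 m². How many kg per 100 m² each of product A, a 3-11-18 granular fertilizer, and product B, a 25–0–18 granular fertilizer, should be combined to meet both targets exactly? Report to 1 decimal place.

Let a = kg of product A, b = kg of product B (per 100 m²).
N: 0.03·a + 0.25·b = 0.4
K₂O: 0.18·a + 0.18·b = 1.04
Eliminate b: (row1) − 0.25/0.18·(row2) → -0.22·a = -1.04444, so a = 4.74747.
Then b = (1.04 − 0.18·4.74747) / 0.18 = 1.0303.

4.7 kg product A, 1.0 kg product B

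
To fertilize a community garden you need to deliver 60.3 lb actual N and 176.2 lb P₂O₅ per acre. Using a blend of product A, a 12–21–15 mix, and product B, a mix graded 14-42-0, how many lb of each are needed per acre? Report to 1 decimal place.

Let a = lb of product A, b = lb of product B (per acre).
N: 0.12·a + 0.14·b = 60.3
P₂O₅: 0.21·a + 0.42·b = 176.2
Eliminate b: (row1) − 0.14/0.42·(row2) → 0.05·a = 1.56667, so a = 31.3333.
Then b = (176.2 − 0.21·31.3333) / 0.42 = 403.857.

31.3 lb product A, 403.9 lb product B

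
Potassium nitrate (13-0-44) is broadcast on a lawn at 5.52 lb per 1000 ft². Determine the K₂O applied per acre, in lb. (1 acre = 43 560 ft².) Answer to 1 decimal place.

105.8 lb K₂O per acre

K₂O per 1000 ft² = 5.52 × 44% = 2.4288 lb.
Convert to per acre: 2.4288 × 43.56 = 105.799 lb.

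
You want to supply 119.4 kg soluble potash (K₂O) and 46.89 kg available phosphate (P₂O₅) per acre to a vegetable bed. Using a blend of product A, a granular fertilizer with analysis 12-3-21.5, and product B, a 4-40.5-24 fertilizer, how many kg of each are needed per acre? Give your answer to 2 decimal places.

464.52 kg product A, 81.37 kg product B

Let a = kg of product A, b = kg of product B (per acre).
K₂O: 0.215·a + 0.24·b = 119.4
P₂O₅: 0.03·a + 0.405·b = 46.89
Eliminate b: (row1) − 0.24/0.405·(row2) → 0.197222·a = 91.6133, so a = 464.518.
Then b = (46.89 − 0.03·464.518) / 0.405 = 81.369.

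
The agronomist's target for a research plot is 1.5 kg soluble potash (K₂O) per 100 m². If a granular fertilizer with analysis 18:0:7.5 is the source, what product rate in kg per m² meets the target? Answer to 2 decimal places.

Product per 100 m² = 1.5 / 7.5% = 20 kg.
Convert to per m²: 20 × 0.01 = 0.2 kg.

0.20 kg of product per sq m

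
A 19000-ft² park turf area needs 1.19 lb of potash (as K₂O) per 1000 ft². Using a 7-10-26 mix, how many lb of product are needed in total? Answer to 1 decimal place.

Product per 1000 ft² = 1.19 / 26% = 4.57692 lb.
Total product = 4.57692 × 19000 / 1000 = 86.9615 lb.

87.0 lb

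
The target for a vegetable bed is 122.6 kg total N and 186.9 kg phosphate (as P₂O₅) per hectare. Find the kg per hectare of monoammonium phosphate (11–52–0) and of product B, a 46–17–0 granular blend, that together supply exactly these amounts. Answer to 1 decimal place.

295.4 kg monoammonium phosphate, 195.9 kg product B

With a, b = kg per hectare of monoammonium phosphate and product B:
N: 0.11·a + 0.46·b = 122.6
P₂O₅: 0.52·a + 0.17·b = 186.9
Eliminate b: (row1) − 0.46/0.17·(row2) → -1.29706·a = -383.129, so a = 295.383.
Then b = (186.9 − 0.52·295.383) / 0.17 = 195.887.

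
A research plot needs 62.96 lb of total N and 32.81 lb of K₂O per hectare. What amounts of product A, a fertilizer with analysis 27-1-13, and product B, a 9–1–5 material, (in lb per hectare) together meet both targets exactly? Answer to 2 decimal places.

Let a = lb of product A, b = lb of product B (per hectare).
N: 0.27·a + 0.09·b = 62.96
K₂O: 0.13·a + 0.05·b = 32.81
From row1: a = (62.96 − 0.09·b) / 0.27.
Into row2: 0.13·(62.96 − 0.09·b)/0.27 + 0.05·b = 32.81 → b = 374.389, a = 108.389.

108.39 lb product A, 374.39 lb product B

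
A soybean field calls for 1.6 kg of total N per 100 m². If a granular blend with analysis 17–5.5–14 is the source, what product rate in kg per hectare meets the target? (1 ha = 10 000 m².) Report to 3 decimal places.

Product per 100 m² = 1.6 / 17% = 9.41176 kg.
Convert to per hectare: 9.41176 × 100 = 941.17647 kg.

941.176 kg of product per hectare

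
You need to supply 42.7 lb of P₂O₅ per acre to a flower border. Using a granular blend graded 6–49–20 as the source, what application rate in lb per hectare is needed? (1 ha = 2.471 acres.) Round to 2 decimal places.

215.33 lb of product per hectare

Product per acre = 42.7 / 49% = 87.1429 lb.
Convert to per hectare: 87.1429 × 2.471 = 215.33 lb.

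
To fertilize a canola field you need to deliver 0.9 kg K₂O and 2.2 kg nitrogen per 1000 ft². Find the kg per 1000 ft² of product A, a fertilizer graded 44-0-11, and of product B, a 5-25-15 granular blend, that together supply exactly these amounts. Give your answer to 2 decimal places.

4.71 kg product A, 2.55 kg product B

Per-1000 ft² balance (a = product A, b = product B):
K₂O: 0.11·a + 0.15·b = 0.9
N: 0.44·a + 0.05·b = 2.2
Eliminate a: (row1) − 0.11/0.44·(row2) → 0.1375·b = 0.35, so b = 2.54545.
Back-substitute: a = (0.9 − 0.15·2.54545) / 0.11 = 4.71074.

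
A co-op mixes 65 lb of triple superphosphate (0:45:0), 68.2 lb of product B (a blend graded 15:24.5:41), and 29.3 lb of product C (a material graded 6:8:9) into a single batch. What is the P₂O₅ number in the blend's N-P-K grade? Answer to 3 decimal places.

Total mass = 65 + 68.2 + 29.3 = 162.5 lb.
P₂O₅ mass = 45%×65 + 24.5%×68.2 + 8%×29.3 = 48.303 lb.
% P₂O₅ = 48.303 / 162.5 = 29.7249%.

29.725% P₂O₅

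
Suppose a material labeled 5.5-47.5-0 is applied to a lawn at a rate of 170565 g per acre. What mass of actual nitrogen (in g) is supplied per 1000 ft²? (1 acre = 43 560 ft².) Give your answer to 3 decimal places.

215.360 g N per thousand sq ft

nitrogen per acre = 170565 × 5.5% = 9381.08 g.
Convert to per 1000 ft²: 9381.08 × 0.0229568 = 215.3598 g.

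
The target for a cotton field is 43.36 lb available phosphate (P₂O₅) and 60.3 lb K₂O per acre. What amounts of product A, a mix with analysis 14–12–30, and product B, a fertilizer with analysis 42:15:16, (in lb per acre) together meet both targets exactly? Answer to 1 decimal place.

Let a = lb of product A, b = lb of product B (per acre).
P₂O₅: 0.12·a + 0.15·b = 43.36
K₂O: 0.3·a + 0.16·b = 60.3
From row1: a = (43.36 − 0.15·b) / 0.12.
Into row2: 0.3·(43.36 − 0.15·b)/0.12 + 0.16·b = 60.3 → b = 223.721, a = 81.6822.

81.7 lb product A, 223.7 lb product B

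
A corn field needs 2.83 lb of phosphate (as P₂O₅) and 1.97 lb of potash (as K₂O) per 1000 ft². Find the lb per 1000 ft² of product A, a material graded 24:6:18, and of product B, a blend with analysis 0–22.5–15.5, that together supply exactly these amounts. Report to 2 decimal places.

0.15 lb product A, 12.54 lb product B

Per-1000 ft² balance (a = product A, b = product B):
P₂O₅: 0.06·a + 0.225·b = 2.83
K₂O: 0.18·a + 0.155·b = 1.97
Eliminate b: (row1) − 0.225/0.155·(row2) → -0.20129·a = -0.0296774, so a = 0.147436.
Then b = (1.97 − 0.18·0.147436) / 0.155 = 12.5385.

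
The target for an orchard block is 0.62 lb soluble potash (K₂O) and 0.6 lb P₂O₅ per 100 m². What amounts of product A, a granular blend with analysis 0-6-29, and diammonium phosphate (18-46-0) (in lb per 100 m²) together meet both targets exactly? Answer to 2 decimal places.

Per-100 m² balance (a = product A, b = diammonium phosphate):
K₂O: 0.29·a + 0·b = 0.62
P₂O₅: 0.06·a + 0.46·b = 0.6
Eliminate a: (row1) − 0.29/0.06·(row2) → -2.22333·b = -2.28, so b = 1.02549.
Back-substitute: a = (0.62 − 0·1.02549) / 0.29 = 2.13793.

2.14 lb product A, 1.03 lb diammonium phosphate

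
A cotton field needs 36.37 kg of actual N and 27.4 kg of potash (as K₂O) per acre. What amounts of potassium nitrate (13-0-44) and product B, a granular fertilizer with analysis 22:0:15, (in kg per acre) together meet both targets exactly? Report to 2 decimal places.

Per-acre balance (a = potassium nitrate, b = product B):
N: 0.13·a + 0.22·b = 36.37
K₂O: 0.44·a + 0.15·b = 27.4
Eliminate a: (row1) − 0.13/0.44·(row2) → 0.175682·b = 28.2745, so b = 160.942.
Back-substitute: a = (36.37 − 0.22·160.942) / 0.13 = 7.40621.

7.41 kg potassium nitrate, 160.94 kg product B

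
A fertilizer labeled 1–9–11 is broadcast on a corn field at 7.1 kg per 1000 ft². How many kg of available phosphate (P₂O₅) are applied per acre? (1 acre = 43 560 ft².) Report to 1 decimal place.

P₂O₅ per 1000 ft² = 7.1 × 9% = 0.639 kg.
Convert to per acre: 0.639 × 43.56 = 27.8348 kg.

27.8 kg P₂O₅ per acre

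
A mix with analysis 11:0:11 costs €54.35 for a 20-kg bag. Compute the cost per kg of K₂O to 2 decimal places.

K₂O in bag = 20 × 11% = 2.2 kg.
Cost per kg K₂O = €54.35 / 2.2 = €24.7045.

€24.70 per kg K₂O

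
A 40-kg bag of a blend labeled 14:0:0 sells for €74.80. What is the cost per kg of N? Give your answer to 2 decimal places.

N in bag = 40 × 14% = 5.6 kg.
Cost per kg N = €74.80 / 5.6 = €13.3571.

€13.36 per kg N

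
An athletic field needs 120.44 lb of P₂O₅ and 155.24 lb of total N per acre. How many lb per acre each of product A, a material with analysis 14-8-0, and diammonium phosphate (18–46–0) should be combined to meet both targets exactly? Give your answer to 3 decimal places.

994.624 lb product A, 88.848 lb diammonium phosphate

Per-acre balance (a = product A, b = diammonium phosphate):
P₂O₅: 0.08·a + 0.46·b = 120.44
N: 0.14·a + 0.18·b = 155.24
Eliminate b: (row1) − 0.46/0.18·(row2) → -0.277778·a = -276.284, so a = 994.624.
Then b = (155.24 − 0.14·994.624) / 0.18 = 88.848.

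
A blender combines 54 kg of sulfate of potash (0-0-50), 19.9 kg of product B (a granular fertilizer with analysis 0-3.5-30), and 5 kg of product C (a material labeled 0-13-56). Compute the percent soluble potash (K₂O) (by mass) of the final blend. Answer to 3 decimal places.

Total mass = 54 + 19.9 + 5 = 78.9 kg.
K₂O mass = 50%×54 + 30%×19.9 + 56%×5 = 35.77 kg.
% K₂O = 35.77 / 78.9 = 45.3359%.

45.336% K₂O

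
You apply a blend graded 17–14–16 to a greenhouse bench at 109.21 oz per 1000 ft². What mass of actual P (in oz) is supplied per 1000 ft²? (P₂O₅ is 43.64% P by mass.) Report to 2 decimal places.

6.67 oz P per thousand sq ft

P₂O₅ per 1000 ft² = 109.21 × 14% = 15.2894 oz.
Elemental P = 15.2894 × 0.4364 = 6.67229 oz per 1000 ft².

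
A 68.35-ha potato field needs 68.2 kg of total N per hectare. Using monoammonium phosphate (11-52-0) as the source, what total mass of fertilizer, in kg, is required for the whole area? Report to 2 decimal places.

Product per hectare = 68.2 / 11% = 620 kg.
Total product = 620 × 68.35 = 42377 kg.

42377.00 kg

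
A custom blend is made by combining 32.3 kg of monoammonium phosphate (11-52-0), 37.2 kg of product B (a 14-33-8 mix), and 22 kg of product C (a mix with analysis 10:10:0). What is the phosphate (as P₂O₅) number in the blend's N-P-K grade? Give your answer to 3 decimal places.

34.177% P₂O₅

Total mass = 32.3 + 37.2 + 22 = 91.5 kg.
P₂O₅ mass = 52%×32.3 + 33%×37.2 + 10%×22 = 31.272 kg.
% P₂O₅ = 31.272 / 91.5 = 34.17705%.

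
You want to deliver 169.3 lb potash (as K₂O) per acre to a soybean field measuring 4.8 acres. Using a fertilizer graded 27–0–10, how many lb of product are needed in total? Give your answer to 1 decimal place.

Product per acre = 169.3 / 10% = 1693 lb.
Total product = 1693 × 4.8 = 8126.4 lb.

8126.4 lb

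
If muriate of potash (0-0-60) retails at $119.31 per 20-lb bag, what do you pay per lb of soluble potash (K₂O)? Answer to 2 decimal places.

K₂O in bag = 20 × 60% = 12 lb.
Cost per lb K₂O = $119.31 / 12 = $9.9425.

$9.94 per lb K₂O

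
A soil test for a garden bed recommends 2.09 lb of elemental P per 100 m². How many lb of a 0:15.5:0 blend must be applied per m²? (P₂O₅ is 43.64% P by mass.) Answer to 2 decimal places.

As P₂O₅: 2.09 / 0.4364 = 4.78918 lb per 100 m².
Product per 100 m² = 4.78918 / 15.5% = 30.898 lb.
Convert to per m²: 30.898 × 0.01 = 0.30898 lb.

0.31 lb of product per sq m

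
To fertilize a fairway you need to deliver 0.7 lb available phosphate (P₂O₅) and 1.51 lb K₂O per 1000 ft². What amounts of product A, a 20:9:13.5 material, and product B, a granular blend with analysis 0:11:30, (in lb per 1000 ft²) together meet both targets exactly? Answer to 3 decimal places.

3.613 lb product A, 3.407 lb product B

Per-1000 ft² balance (a = product A, b = product B):
P₂O₅: 0.09·a + 0.11·b = 0.7
K₂O: 0.135·a + 0.3·b = 1.51
Eliminate b: (row1) − 0.11/0.3·(row2) → 0.0405·a = 0.146333, so a = 3.61317.
Then b = (1.51 − 0.135·3.61317) / 0.3 = 3.40741.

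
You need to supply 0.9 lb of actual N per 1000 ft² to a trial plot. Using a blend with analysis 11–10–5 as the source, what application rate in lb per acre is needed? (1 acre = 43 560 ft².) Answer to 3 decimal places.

356.400 lb of product per acre

Product per 1000 ft² = 0.9 / 11% = 8.18182 lb.
Convert to per acre: 8.18182 × 43.56 = 356.4 lb.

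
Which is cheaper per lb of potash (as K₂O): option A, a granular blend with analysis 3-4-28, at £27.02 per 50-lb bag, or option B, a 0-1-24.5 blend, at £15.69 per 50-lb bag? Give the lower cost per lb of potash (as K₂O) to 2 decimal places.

option A: K₂O per bag = 50 × 28% = 14 lb; cost = 27.02 / 14 = £1.9300/lb K₂O.
option B: K₂O per bag = 50 × 24.5% = 12.25 lb; cost = 15.69 / 12.25 = £1.2808/lb K₂O.
option B is cheaper.

£1.28 per lb K₂O (option B)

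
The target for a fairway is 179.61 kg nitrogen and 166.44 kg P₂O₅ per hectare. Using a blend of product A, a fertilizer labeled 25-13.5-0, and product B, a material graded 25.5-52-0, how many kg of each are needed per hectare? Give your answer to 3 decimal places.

533.142 kg product A, 181.665 kg product B

Let a = kg of product A, b = kg of product B (per hectare).
N: 0.25·a + 0.255·b = 179.61
P₂O₅: 0.135·a + 0.52·b = 166.44
From row1: a = (179.61 − 0.255·b) / 0.25.
Into row2: 0.135·(179.61 − 0.255·b)/0.25 + 0.52·b = 166.44 → b = 181.6652, a = 533.1415.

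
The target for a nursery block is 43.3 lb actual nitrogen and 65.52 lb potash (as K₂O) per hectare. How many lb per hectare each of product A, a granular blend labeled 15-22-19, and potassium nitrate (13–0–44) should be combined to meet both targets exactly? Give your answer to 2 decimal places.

Per-hectare balance (a = product A, b = potassium nitrate):
N: 0.15·a + 0.13·b = 43.3
K₂O: 0.19·a + 0.44·b = 65.52
Solving simultaneously: a = 255.0702, b = 38.7651.

255.07 lb product A, 38.77 lb potassium nitrate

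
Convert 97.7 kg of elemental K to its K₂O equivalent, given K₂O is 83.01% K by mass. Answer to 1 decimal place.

117.7 kg K₂O

K₂O = 97.7 / 0.8301 = 117.697 kg.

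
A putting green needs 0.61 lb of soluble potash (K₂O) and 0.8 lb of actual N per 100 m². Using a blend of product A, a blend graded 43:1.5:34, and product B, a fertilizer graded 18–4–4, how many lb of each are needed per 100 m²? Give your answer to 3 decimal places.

Per-100 m² balance (a = product A, b = product B):
K₂O: 0.34·a + 0.04·b = 0.61
N: 0.43·a + 0.18·b = 0.8
Solving simultaneously: a = 1.76818, b = 0.220455.

1.768 lb product A, 0.220 lb product B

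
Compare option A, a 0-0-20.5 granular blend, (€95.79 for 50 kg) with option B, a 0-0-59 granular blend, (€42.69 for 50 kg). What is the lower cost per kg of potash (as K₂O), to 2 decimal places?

€1.45 per kg K₂O (option B)

option A: K₂O per bag = 50 × 20.5% = 10.25 kg; cost = 95.79 / 10.25 = €9.3454/kg K₂O.
option B: K₂O per bag = 50 × 59% = 29.5 kg; cost = 42.69 / 29.5 = €1.4471/kg K₂O.
option B is cheaper.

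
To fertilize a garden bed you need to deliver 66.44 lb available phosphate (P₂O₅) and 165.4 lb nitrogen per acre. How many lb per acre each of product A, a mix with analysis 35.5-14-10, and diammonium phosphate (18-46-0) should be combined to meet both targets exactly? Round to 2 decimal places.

464.34 lb product A, 3.12 lb diammonium phosphate

Let a = lb of product A, b = lb of diammonium phosphate (per acre).
P₂O₅: 0.14·a + 0.46·b = 66.44
N: 0.355·a + 0.18·b = 165.4
Eliminate a: (row1) − 0.14/0.355·(row2) → 0.389014·b = 1.21183, so b = 3.11513.
Back-substitute: a = (66.44 − 0.46·3.11513) / 0.14 = 464.336.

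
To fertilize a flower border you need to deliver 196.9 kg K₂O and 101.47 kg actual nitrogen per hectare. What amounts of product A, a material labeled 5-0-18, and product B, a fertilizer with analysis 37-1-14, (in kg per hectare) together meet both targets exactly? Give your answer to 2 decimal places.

984.01 kg product A, 141.27 kg product B

Per-hectare balance (a = product A, b = product B):
K₂O: 0.18·a + 0.14·b = 196.9
N: 0.05·a + 0.37·b = 101.47
From row1: a = (196.9 − 0.14·b) / 0.18.
Into row2: 0.05·(196.9 − 0.14·b)/0.18 + 0.37·b = 101.47 → b = 141.268, a = 984.013.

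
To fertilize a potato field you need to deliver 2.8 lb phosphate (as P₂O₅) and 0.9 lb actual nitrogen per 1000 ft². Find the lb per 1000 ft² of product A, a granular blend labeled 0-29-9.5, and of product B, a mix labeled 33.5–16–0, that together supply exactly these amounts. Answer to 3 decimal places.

8.173 lb product A, 2.687 lb product B

Let a = lb of product A, b = lb of product B (per 1000 ft²).
P₂O₅: 0.29·a + 0.16·b = 2.8
N: 0·a + 0.335·b = 0.9
Solving simultaneously: a = 8.17293, b = 2.68657.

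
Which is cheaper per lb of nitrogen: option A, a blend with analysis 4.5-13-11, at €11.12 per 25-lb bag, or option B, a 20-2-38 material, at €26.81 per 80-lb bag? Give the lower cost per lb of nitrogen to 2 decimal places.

option A: N per bag = 25 × 4.5% = 1.125 lb; cost = 11.12 / 1.125 = €9.8844/lb N.
option B: N per bag = 80 × 20% = 16 lb; cost = 26.81 / 16 = €1.6756/lb N.
option B is cheaper.

€1.68 per lb N (option B)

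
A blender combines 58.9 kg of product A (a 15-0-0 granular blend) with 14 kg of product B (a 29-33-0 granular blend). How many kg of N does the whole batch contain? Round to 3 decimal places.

12.895 kg N

N mass = 15%×58.9 + 29%×14 = 12.895 kg.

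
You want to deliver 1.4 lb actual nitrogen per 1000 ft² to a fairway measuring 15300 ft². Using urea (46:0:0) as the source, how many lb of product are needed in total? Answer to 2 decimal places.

Product per 1000 ft² = 1.4 / 46% = 3.04348 lb.
Total product = 3.04348 × 15300 / 1000 = 46.5652 lb.

46.57 lb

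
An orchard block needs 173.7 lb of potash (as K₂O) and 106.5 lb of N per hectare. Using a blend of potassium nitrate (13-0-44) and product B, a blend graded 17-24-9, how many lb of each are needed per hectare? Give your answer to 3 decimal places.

Let a = lb of potassium nitrate, b = lb of product B (per hectare).
K₂O: 0.44·a + 0.09·b = 173.7
N: 0.13·a + 0.17·b = 106.5
Solving simultaneously: a = 316.0697, b = 384.7702.

316.070 lb potassium nitrate, 384.770 lb product B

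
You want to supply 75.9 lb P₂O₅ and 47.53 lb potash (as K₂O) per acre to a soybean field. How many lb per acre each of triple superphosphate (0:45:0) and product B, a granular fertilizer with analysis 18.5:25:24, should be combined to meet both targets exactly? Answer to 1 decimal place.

58.6 lb triple superphosphate, 198.0 lb product B

Per-acre balance (a = triple superphosphate, b = product B):
P₂O₅: 0.45·a + 0.25·b = 75.9
K₂O: 0·a + 0.24·b = 47.53
Solving simultaneously: a = 58.6435, b = 198.042.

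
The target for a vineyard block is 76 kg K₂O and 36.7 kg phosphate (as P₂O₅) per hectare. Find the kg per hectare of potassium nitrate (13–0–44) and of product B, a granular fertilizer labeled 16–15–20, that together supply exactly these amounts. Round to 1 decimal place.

61.5 kg potassium nitrate, 244.7 kg product B

With a, b = kg per hectare of potassium nitrate and product B:
K₂O: 0.44·a + 0.2·b = 76
P₂O₅: 0·a + 0.15·b = 36.7
Solving simultaneously: a = 61.5152, b = 244.667.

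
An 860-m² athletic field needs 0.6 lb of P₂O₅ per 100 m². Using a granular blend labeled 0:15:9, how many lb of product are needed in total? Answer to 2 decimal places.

34.40 lb

Product per 100 m² = 0.6 / 15% = 4 lb.
Total product = 4 × 860 / 100 = 34.4 lb.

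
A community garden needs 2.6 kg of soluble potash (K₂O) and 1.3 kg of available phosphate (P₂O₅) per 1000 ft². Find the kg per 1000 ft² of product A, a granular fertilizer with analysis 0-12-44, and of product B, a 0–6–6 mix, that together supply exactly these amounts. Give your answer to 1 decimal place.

4.1 kg product A, 13.5 kg product B

With a, b = kg per 1000 ft² of product A and product B:
K₂O: 0.44·a + 0.06·b = 2.6
P₂O₅: 0.12·a + 0.06·b = 1.3
Eliminate a: (row1) − 0.44/0.12·(row2) → -0.16·b = -2.16667, so b = 13.5417.
Back-substitute: a = (2.6 − 0.06·13.5417) / 0.44 = 4.0625.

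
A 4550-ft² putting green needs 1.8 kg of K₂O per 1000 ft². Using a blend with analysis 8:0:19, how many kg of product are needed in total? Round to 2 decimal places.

43.11 kg

Product per 1000 ft² = 1.8 / 19% = 9.47368 kg.
Total product = 9.47368 × 4550 / 1000 = 43.1053 kg.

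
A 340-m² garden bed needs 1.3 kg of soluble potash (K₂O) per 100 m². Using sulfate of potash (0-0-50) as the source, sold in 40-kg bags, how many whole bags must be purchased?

Product per 100 m² = 1.3 / 50% = 2.6 kg.
Total product = 2.6 × 340 / 100 = 8.84 kg.
Bags = ⌈8.84 / 40⌉ = 1.

1 bags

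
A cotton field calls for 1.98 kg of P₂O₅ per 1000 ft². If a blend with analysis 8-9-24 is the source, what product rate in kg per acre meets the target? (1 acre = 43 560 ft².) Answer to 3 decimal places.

Product per 1000 ft² = 1.98 / 9% = 22 kg.
Convert to per acre: 22 × 43.56 = 958.32 kg.

958.320 kg of product per acre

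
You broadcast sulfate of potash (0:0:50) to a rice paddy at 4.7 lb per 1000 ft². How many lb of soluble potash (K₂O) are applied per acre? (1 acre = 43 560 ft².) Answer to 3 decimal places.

K₂O per 1000 ft² = 4.7 × 50% = 2.35 lb.
Convert to per acre: 2.35 × 43.56 = 102.366 lb.

102.366 lb K₂O per acre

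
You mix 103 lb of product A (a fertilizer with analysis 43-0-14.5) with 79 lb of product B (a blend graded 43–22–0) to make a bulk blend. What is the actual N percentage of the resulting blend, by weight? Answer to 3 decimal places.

43.000% N

Total mass = 103 + 79 = 182 lb.
N mass = 43%×103 + 43%×79 = 78.26 lb.
% N = 78.26 / 182 = 43%.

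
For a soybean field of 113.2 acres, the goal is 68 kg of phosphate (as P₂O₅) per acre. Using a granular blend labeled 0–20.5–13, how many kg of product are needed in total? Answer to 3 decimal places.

37549.268 kg

Product per acre = 68 / 20.5% = 331.707 kg.
Total product = 331.707 × 113.2 = 37549.2683 kg.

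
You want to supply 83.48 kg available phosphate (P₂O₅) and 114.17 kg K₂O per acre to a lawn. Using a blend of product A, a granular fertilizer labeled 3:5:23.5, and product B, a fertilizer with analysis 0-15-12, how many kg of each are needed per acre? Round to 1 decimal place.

243.0 kg product A, 475.5 kg product B

With a, b = kg per acre of product A and product B:
P₂O₅: 0.05·a + 0.15·b = 83.48
K₂O: 0.235·a + 0.12·b = 114.17
Eliminate b: (row1) − 0.15/0.12·(row2) → -0.24375·a = -59.2325, so a = 243.005.
Then b = (114.17 − 0.235·243.005) / 0.12 = 475.532.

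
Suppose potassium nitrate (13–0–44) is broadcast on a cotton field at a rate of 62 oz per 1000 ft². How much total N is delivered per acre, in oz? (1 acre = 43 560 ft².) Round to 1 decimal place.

351.1 oz N per acre

nitrogen per 1000 ft² = 62 × 13% = 8.06 oz.
Convert to per acre: 8.06 × 43.56 = 351.094 oz.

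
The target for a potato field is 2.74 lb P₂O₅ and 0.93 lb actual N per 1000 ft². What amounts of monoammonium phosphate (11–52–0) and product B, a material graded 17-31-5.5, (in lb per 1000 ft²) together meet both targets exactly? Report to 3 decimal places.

3.269 lb monoammonium phosphate, 3.355 lb product B

Let a = lb of monoammonium phosphate, b = lb of product B (per 1000 ft²).
P₂O₅: 0.52·a + 0.31·b = 2.74
N: 0.11·a + 0.17·b = 0.93
Eliminate a: (row1) − 0.52/0.11·(row2) → -0.493636·b = -1.65636, so b = 3.35543.
Back-substitute: a = (2.74 − 0.31·3.35543) / 0.52 = 3.26888.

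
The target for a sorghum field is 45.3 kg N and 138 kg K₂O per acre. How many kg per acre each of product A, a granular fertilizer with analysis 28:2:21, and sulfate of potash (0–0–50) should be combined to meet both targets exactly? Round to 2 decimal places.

161.79 kg product A, 208.05 kg sulfate of potash

Let a = kg of product A, b = kg of sulfate of potash (per acre).
N: 0.28·a + 0·b = 45.3
K₂O: 0.21·a + 0.5·b = 138
Eliminate a: (row1) − 0.28/0.21·(row2) → -0.666667·b = -138.7, so b = 208.05.
Back-substitute: a = (45.3 − 0·208.05) / 0.28 = 161.786.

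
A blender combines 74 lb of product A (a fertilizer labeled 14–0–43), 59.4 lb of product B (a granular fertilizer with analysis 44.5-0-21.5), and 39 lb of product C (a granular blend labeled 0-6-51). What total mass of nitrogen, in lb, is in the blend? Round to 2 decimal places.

36.79 lb N

N mass = 14%×74 + 44.5%×59.4 + 0%×39 = 36.793 lb.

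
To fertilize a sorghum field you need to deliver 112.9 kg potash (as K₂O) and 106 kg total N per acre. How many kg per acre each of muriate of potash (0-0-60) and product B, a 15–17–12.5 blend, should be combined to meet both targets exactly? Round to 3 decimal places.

40.944 kg muriate of potash, 706.667 kg product B

With a, b = kg per acre of muriate of potash and product B:
K₂O: 0.6·a + 0.125·b = 112.9
N: 0·a + 0.15·b = 106
Solving simultaneously: a = 40.9444, b = 706.6667.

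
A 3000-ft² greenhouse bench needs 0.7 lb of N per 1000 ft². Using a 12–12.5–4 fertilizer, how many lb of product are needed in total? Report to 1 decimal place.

17.5 lb

Product per 1000 ft² = 0.7 / 12% = 5.83333 lb.
Total product = 5.83333 × 3000 / 1000 = 17.5 lb.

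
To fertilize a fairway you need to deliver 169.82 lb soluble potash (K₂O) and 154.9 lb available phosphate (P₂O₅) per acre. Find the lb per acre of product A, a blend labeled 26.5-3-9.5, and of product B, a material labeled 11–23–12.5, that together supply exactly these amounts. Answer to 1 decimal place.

Per-acre balance (a = product A, b = product B):
K₂O: 0.095·a + 0.125·b = 169.82
P₂O₅: 0.03·a + 0.23·b = 154.9
Solving simultaneously: a = 1088.18, b = 531.541.

1088.2 lb product A, 531.5 lb product B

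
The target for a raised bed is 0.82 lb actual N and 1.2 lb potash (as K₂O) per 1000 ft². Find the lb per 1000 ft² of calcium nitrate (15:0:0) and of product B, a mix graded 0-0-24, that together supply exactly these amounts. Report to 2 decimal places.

5.47 lb calcium nitrate, 5.00 lb product B

Let a = lb of calcium nitrate, b = lb of product B (per 1000 ft²).
N: 0.15·a + 0·b = 0.82
K₂O: 0·a + 0.24·b = 1.2
Solving simultaneously: a = 5.46667, b = 5.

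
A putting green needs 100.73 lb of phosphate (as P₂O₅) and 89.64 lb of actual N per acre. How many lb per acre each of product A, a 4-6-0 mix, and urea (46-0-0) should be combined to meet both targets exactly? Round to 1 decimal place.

With a, b = lb per acre of product A and urea:
P₂O₅: 0.06·a + 0·b = 100.73
N: 0.04·a + 0.46·b = 89.64
Eliminate a: (row1) − 0.06/0.04·(row2) → -0.69·b = -33.73, so b = 48.8841.
Back-substitute: a = (100.73 − 0·48.8841) / 0.06 = 1678.83.

1678.8 lb product A, 48.9 lb urea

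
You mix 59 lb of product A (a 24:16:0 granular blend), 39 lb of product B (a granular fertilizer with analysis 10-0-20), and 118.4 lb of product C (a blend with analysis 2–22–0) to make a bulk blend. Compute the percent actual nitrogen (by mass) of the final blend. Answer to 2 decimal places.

Total mass = 59 + 39 + 118.4 = 216.4 lb.
N mass = 24%×59 + 10%×39 + 2%×118.4 = 20.428 lb.
% N = 20.428 / 216.4 = 9.43993%.

9.44% N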